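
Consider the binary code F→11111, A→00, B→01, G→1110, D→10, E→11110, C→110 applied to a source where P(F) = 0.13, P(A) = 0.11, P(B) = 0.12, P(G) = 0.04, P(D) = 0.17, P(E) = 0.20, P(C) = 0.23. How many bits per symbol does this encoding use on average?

L̄ = Σ pᵢ·ℓᵢ = 0.13·5 + 0.11·2 + 0.12·2 + 0.04·4 + 0.17·2 + 0.20·5 + 0.23·3 = 3.3 bits/symbol.

3.3 bits/symbol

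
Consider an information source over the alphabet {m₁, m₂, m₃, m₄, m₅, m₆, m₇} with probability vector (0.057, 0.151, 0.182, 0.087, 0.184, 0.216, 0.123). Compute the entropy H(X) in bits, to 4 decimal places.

2.7000 bits

H = −Σ pᵢ log₂ pᵢ.
−0.057·log₂(0.057) = 0.2356
−0.151·log₂(0.151) = 0.4118
−0.182·log₂(0.182) = 0.4474
−0.087·log₂(0.087) = 0.3065
−0.184·log₂(0.184) = 0.4494
−0.216·log₂(0.216) = 0.4776
−0.123·log₂(0.123) = 0.3719
Sum ≈ 2.7000 → 2.7000 bits.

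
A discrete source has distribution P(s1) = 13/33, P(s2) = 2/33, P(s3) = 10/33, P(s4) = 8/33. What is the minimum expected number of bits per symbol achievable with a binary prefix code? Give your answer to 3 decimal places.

Repeatedly combine the two least-probable nodes; the expected code length is the sum of the merged weights.
merge 2/33 + 8/33 → 10/33
merge 10/33 + 10/33 → 20/33
merge 13/33 + 20/33 → 1
L = 10/33 + 20/33 + 1 = 21/11 ≈ 1.909 bits/symbol.

1.909 bits/symbol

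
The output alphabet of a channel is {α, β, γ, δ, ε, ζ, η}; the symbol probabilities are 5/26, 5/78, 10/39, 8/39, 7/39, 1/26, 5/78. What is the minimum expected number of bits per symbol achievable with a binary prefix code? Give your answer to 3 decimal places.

Repeatedly combine the two least-probable nodes; the expected code length is the sum of the merged weights.
merge 1/26 + 5/78 → 4/39
merge 5/78 + 4/39 → 1/6
merge 1/6 + 7/39 → 9/26
merge 5/26 + 8/39 → 31/78
merge 10/39 + 9/26 → 47/78
merge 31/78 + 47/78 → 1
L = 4/39 + 1/6 + 9/26 + 31/78 + 47/78 + 1 = 34/13 ≈ 2.615 bits/symbol.

2.615 bits/symbol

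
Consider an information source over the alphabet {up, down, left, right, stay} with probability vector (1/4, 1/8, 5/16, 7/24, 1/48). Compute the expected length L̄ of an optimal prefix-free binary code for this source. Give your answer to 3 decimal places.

Repeatedly combine the two least-probable nodes; the expected code length is the sum of the merged weights.
merge 1/48 + 1/8 → 7/48
merge 7/48 + 1/4 → 19/48
merge 7/24 + 5/16 → 29/48
merge 19/48 + 29/48 → 1
L = 7/48 + 19/48 + 29/48 + 1 = 103/48 ≈ 2.146 bits/symbol.

2.146 bits/symbol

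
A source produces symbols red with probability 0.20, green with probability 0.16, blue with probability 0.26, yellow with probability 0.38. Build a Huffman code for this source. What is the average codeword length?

1.98 bits/symbol

Repeatedly combine the two least-probable nodes; the expected code length is the sum of the merged weights.
merge 4/25 + 1/5 → 9/25
merge 13/50 + 9/25 → 31/50
merge 19/50 + 31/50 → 1
L = 9/25 + 31/50 + 1 = 99/50 = 1.98 bits/symbol.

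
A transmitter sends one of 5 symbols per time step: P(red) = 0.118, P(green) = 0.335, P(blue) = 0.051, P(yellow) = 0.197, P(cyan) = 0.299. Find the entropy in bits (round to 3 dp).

2.094 bits

H = −Σ pᵢ log₂ pᵢ.
−0.118·log₂(0.118) = 0.3638
−0.335·log₂(0.335) = 0.5286
−0.051·log₂(0.051) = 0.2190
−0.197·log₂(0.197) = 0.4617
−0.299·log₂(0.299) = 0.5208
Sum ≈ 2.0938 → 2.094 bits.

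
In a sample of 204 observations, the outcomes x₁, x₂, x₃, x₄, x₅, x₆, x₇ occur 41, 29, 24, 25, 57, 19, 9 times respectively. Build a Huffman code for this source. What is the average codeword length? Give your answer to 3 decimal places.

Probabilities are the counts divided by 204.
Repeatedly combine the two least-probable nodes; the expected code length is the sum of the merged weights.
merge 3/68 + 19/204 → 7/51
merge 2/17 + 25/204 → 49/204
merge 7/51 + 29/204 → 19/68
merge 41/204 + 49/204 → 15/34
merge 19/68 + 19/68 → 19/34
merge 15/34 + 19/34 → 1
L = 7/51 + 49/204 + 19/68 + 15/34 + 19/34 + 1 = 271/102 ≈ 2.657 bits/symbol.

2.657 bits/symbol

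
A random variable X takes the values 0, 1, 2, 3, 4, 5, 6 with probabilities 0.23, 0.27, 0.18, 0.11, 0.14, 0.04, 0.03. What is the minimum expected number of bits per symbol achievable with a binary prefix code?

Repeatedly combine the two least-probable nodes; the expected code length is the sum of the merged weights.
merge 3/100 + 1/25 → 7/100
merge 7/100 + 11/100 → 9/50
merge 7/50 + 9/50 → 8/25
merge 9/50 + 23/100 → 41/100
merge 27/100 + 8/25 → 59/100
merge 41/100 + 59/100 → 1
L = 7/100 + 9/50 + 8/25 + 41/100 + 59/100 + 1 = 257/100 = 2.57 bits/symbol.

2.57 bits/symbol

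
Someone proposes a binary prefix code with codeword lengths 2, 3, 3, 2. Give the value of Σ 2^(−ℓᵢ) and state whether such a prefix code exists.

With common denominator 2^3 = 8: Σ 2^(−ℓᵢ) = 2/8 + 1/8 + 1/8 + 2/8 = 6/8 = 0.75.
Kraft's inequality requires Σ ≤ 1; here Σ = 0.75 ≤ 1, so such a prefix code exists.

0.75; yes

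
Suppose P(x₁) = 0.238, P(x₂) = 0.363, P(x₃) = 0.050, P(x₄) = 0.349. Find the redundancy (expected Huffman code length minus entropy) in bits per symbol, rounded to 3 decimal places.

Entropy H = −Σ p log₂ p ≈ 1.7697 bits.
Huffman merges: 1/20+119/500→36/125; 36/125+349/1000→637/1000; 363/1000+637/1000→1. L = 77/40 ≈ 1.9250.
L − H = 1.9250 − 1.7697 = 0.155 bits.

0.155 bits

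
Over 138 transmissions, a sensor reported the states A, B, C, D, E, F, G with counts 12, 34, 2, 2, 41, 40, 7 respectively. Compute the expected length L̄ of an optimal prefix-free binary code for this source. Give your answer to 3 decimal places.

Probabilities are the counts divided by 138.
Repeatedly combine the two least-probable nodes; the expected code length is the sum of the merged weights.
merge 1/69 + 1/69 → 2/69
merge 2/69 + 7/138 → 11/138
merge 11/138 + 2/23 → 1/6
merge 1/6 + 17/69 → 19/46
merge 20/69 + 41/138 → 27/46
merge 19/46 + 27/46 → 1
L = 2/69 + 11/138 + 1/6 + 19/46 + 27/46 + 1 = 157/69 ≈ 2.275 bits/symbol.

2.275 bits/symbol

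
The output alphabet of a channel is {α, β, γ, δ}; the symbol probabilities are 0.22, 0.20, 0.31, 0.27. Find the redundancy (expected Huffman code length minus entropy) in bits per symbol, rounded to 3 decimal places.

Entropy H = −Σ p log₂ p ≈ 1.9788 bits.
Huffman merges: 1/5+11/50→21/50; 27/100+31/100→29/50; 21/50+29/50→1. L = 2 ≈ 2.0000.
L − H = 2.0000 − 1.9788 = 0.021 bits.

0.021 bits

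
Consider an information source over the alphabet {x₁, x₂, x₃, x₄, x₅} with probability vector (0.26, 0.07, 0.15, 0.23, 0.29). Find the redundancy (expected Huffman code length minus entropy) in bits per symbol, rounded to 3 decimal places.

0.030 bits

Entropy H = −Σ p log₂ p ≈ 2.1900 bits.
Huffman merges: 7/100+3/20→11/50; 11/50+23/100→9/20; 13/50+29/100→11/20; 9/20+11/20→1. L = 111/50 ≈ 2.2200.
L − H = 2.2200 − 2.1900 = 0.030 bits.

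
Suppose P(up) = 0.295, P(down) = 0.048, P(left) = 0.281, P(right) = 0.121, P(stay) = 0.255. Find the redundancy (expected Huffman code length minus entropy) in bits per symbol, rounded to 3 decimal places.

Entropy H = −Σ p log₂ p ≈ 2.1158 bits.
Huffman merges: 6/125+121/1000→169/1000; 169/1000+51/200→53/125; 281/1000+59/200→72/125; 53/125+72/125→1. L = 2169/1000 ≈ 2.1690.
L − H = 2.1690 − 2.1158 = 0.053 bits.

0.053 bits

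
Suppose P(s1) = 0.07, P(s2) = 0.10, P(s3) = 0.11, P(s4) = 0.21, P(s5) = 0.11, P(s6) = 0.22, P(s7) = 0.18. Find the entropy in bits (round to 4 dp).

H = −Σ pᵢ log₂ pᵢ.
−0.07·log₂(0.07) = 0.2686
−0.10·log₂(0.10) = 0.3322
−0.11·log₂(0.11) = 0.3503
−0.21·log₂(0.21) = 0.4728
−0.11·log₂(0.11) = 0.3503
−0.22·log₂(0.22) = 0.4806
−0.18·log₂(0.18) = 0.4453
Sum ≈ 2.7000 → 2.7000 bits.

2.7000 bits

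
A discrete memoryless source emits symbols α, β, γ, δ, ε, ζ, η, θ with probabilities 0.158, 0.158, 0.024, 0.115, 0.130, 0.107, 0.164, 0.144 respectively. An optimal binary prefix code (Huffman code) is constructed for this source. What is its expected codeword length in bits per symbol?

2.967 bits/symbol

Repeatedly combine the two least-probable nodes; the expected code length is the sum of the merged weights.
merge 3/125 + 107/1000 → 131/1000
merge 23/200 + 13/100 → 49/200
merge 131/1000 + 18/125 → 11/40
merge 79/500 + 79/500 → 79/250
merge 41/250 + 49/200 → 409/1000
merge 11/40 + 79/250 → 591/1000
merge 409/1000 + 591/1000 → 1
L = 131/1000 + 49/200 + 11/40 + 79/250 + 409/1000 + 591/1000 + 1 = 2967/1000 = 2.967 bits/symbol.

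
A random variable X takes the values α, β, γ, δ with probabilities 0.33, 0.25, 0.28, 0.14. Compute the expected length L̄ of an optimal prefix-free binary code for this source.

2 bits/symbol

Repeatedly combine the two least-probable nodes; the expected code length is the sum of the merged weights.
merge 7/50 + 1/4 → 39/100
merge 7/25 + 33/100 → 61/100
merge 39/100 + 61/100 → 1
L = 39/100 + 61/100 + 1 = 2 bits/symbol.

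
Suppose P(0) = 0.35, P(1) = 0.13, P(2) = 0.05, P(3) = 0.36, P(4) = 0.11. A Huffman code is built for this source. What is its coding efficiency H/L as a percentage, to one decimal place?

96.2%

Entropy H = −Σ p log₂ p ≈ 2.0097 bits.
Huffman merges: 1/20+11/100→4/25; 13/100+4/25→29/100; 29/100+7/20→16/25; 9/25+16/25→1. L = 209/100 ≈ 2.0900.
Efficiency = H/L = 2.0097/2.0900 = 96.2%.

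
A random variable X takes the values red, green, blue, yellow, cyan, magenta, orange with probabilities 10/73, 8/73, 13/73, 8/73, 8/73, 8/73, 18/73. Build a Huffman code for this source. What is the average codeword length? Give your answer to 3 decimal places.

2.753 bits/symbol

Repeatedly combine the two least-probable nodes; the expected code length is the sum of the merged weights.
merge 8/73 + 8/73 → 16/73
merge 8/73 + 8/73 → 16/73
merge 10/73 + 13/73 → 23/73
merge 16/73 + 16/73 → 32/73
merge 18/73 + 23/73 → 41/73
merge 32/73 + 41/73 → 1
L = 16/73 + 16/73 + 23/73 + 32/73 + 41/73 + 1 = 201/73 ≈ 2.753 bits/symbol.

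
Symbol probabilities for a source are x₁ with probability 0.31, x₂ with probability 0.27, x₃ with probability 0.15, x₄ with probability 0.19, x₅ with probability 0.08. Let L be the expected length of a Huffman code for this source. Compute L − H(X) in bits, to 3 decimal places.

0.039 bits

Entropy H = −Σ p log₂ p ≈ 2.1911 bits.
Huffman merges: 2/25+3/20→23/100; 19/100+23/100→21/50; 27/100+31/100→29/50; 21/50+29/50→1. L = 223/100 ≈ 2.2300.
L − H = 2.2300 − 2.1911 = 0.039 bits.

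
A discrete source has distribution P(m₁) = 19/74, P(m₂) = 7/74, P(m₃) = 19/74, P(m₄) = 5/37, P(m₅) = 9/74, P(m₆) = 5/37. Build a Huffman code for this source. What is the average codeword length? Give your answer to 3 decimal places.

Repeatedly combine the two least-probable nodes; the expected code length is the sum of the merged weights.
merge 7/74 + 9/74 → 8/37
merge 5/37 + 5/37 → 10/37
merge 8/37 + 19/74 → 35/74
merge 19/74 + 10/37 → 39/74
merge 35/74 + 39/74 → 1
L = 8/37 + 10/37 + 35/74 + 39/74 + 1 = 92/37 ≈ 2.486 bits/symbol.

2.486 bits/symbol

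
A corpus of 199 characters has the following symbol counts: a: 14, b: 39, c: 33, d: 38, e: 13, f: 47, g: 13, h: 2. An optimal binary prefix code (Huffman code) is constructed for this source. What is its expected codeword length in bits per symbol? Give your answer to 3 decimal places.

Probabilities are the counts divided by 199.
Repeatedly combine the two least-probable nodes; the expected code length is the sum of the merged weights.
merge 2/199 + 13/199 → 15/199
merge 13/199 + 14/199 → 27/199
merge 15/199 + 27/199 → 42/199
merge 33/199 + 38/199 → 71/199
merge 39/199 + 42/199 → 81/199
merge 47/199 + 71/199 → 118/199
merge 81/199 + 118/199 → 1
L = 15/199 + 27/199 + 42/199 + 71/199 + 81/199 + 118/199 + 1 = 553/199 ≈ 2.779 bits/symbol.

2.779 bits/symbol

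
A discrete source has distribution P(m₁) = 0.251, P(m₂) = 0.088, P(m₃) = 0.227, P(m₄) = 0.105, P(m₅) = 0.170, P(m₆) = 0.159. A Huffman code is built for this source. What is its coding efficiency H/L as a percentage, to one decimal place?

Entropy H = −Σ p log₂ p ≈ 2.4925 bits.
Huffman merges: 11/125+21/200→193/1000; 159/1000+17/100→329/1000; 193/1000+227/1000→21/50; 251/1000+329/1000→29/50; 21/50+29/50→1. L = 1261/500 ≈ 2.5220.
Efficiency = H/L = 2.4925/2.5220 = 98.8%.

98.8%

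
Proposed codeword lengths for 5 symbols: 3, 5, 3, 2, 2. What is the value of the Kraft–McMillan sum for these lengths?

0.78125

With common denominator 2^5 = 32: Σ 2^(−ℓᵢ) = 4/32 + 1/32 + 4/32 + 8/32 + 8/32 = 25/32 = 0.78125.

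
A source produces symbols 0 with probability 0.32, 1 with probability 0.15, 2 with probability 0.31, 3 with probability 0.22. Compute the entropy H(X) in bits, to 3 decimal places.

H = −Σ pᵢ log₂ pᵢ.
−0.32·log₂(0.32) = 0.5260
−0.15·log₂(0.15) = 0.4105
−0.31·log₂(0.31) = 0.5238
−0.22·log₂(0.22) = 0.4806
Sum ≈ 1.9409 → 1.941 bits.

1.941 bits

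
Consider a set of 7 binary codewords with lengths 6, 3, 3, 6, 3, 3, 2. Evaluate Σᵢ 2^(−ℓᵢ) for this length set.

With common denominator 2^6 = 64: Σ 2^(−ℓᵢ) = 1/64 + 8/64 + 8/64 + 1/64 + 8/64 + 8/64 + 16/64 = 50/64 = 0.78125.

0.78125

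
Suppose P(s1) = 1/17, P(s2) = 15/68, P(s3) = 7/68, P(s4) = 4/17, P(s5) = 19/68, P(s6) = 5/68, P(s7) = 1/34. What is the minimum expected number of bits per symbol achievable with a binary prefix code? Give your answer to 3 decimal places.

Repeatedly combine the two least-probable nodes; the expected code length is the sum of the merged weights.
merge 1/34 + 1/17 → 3/34
merge 5/68 + 3/34 → 11/68
merge 7/68 + 11/68 → 9/34
merge 15/68 + 4/17 → 31/68
merge 9/34 + 19/68 → 37/68
merge 31/68 + 37/68 → 1
L = 3/34 + 11/68 + 9/34 + 31/68 + 37/68 + 1 = 171/68 ≈ 2.515 bits/symbol.

2.515 bits/symbol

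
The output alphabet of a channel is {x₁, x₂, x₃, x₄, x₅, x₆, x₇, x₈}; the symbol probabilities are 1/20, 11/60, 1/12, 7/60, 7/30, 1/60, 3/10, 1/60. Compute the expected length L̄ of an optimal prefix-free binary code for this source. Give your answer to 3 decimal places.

Repeatedly combine the two least-probable nodes; the expected code length is the sum of the merged weights.
merge 1/60 + 1/60 → 1/30
merge 1/30 + 1/20 → 1/12
merge 1/12 + 1/12 → 1/6
merge 7/60 + 1/6 → 17/60
merge 11/60 + 7/30 → 5/12
merge 17/60 + 3/10 → 7/12
merge 5/12 + 7/12 → 1
L = 1/30 + 1/12 + 1/6 + 17/60 + 5/12 + 7/12 + 1 = 77/30 ≈ 2.567 bits/symbol.

2.567 bits/symbol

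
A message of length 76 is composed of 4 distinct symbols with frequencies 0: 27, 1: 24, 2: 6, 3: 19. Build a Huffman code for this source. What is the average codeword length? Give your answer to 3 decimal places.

1.974 bits/symbol

Probabilities are the counts divided by 76.
Repeatedly combine the two least-probable nodes; the expected code length is the sum of the merged weights.
merge 3/38 + 1/4 → 25/76
merge 6/19 + 25/76 → 49/76
merge 27/76 + 49/76 → 1
L = 25/76 + 49/76 + 1 = 75/38 ≈ 1.974 bits/symbol.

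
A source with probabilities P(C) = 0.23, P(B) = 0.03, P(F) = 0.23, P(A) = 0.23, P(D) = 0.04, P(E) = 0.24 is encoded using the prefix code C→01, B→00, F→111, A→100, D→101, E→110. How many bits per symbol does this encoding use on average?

2.74 bits/symbol

L̄ = Σ pᵢ·ℓᵢ = 0.23·2 + 0.03·2 + 0.23·3 + 0.23·3 + 0.04·3 + 0.24·3 = 2.74 bits/symbol.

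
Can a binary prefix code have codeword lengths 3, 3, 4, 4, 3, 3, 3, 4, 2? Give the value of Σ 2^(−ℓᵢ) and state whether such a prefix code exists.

With common denominator 2^4 = 16: Σ 2^(−ℓᵢ) = 2/16 + 2/16 + 1/16 + 1/16 + 2/16 + 2/16 + 2/16 + 1/16 + 4/16 = 17/16 = 1.0625.
Kraft's inequality requires Σ ≤ 1; here Σ = 1.0625 > 1, so no such prefix code exists.

1.0625; no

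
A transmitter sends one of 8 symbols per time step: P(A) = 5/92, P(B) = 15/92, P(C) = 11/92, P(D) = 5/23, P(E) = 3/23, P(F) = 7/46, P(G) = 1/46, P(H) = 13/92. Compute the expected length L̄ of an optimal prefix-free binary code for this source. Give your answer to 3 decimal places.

2.859 bits/symbol

Repeatedly combine the two least-probable nodes; the expected code length is the sum of the merged weights.
merge 1/46 + 5/92 → 7/92
merge 7/92 + 11/92 → 9/46
merge 3/23 + 13/92 → 25/92
merge 7/46 + 15/92 → 29/92
merge 9/46 + 5/23 → 19/46
merge 25/92 + 29/92 → 27/46
merge 19/46 + 27/46 → 1
L = 7/92 + 9/46 + 25/92 + 29/92 + 19/46 + 27/46 + 1 = 263/92 ≈ 2.859 bits/symbol.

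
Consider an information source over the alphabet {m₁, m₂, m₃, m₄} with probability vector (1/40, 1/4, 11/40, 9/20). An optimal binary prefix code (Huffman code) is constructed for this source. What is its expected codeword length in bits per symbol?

Repeatedly combine the two least-probable nodes; the expected code length is the sum of the merged weights.
merge 1/40 + 1/4 → 11/40
merge 11/40 + 11/40 → 11/20
merge 9/20 + 11/20 → 1
L = 11/40 + 11/20 + 1 = 73/40 = 1.825 bits/symbol.

1.825 bits/symbol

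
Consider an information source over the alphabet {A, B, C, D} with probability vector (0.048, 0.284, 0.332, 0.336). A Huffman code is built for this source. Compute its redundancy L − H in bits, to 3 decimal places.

0.213 bits

Entropy H = −Σ p log₂ p ≈ 1.7828 bits.
Huffman merges: 6/125+71/250→83/250; 83/250+83/250→83/125; 42/125+83/125→1. L = 499/250 ≈ 1.9960.
L − H = 1.9960 − 1.7828 = 0.213 bits.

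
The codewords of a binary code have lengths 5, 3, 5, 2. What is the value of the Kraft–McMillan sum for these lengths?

0.4375

With common denominator 2^5 = 32: Σ 2^(−ℓᵢ) = 1/32 + 4/32 + 1/32 + 8/32 = 14/32 = 0.4375.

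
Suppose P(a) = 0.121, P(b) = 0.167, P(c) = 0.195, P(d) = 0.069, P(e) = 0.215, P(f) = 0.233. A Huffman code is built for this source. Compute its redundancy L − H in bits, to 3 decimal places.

0.055 bits

Entropy H = −Σ p log₂ p ≈ 2.4924 bits.
Huffman merges: 69/1000+121/1000→19/100; 167/1000+19/100→357/1000; 39/200+43/200→41/100; 233/1000+357/1000→59/100; 41/100+59/100→1. L = 2547/1000 ≈ 2.5470.
L − H = 2.5470 − 2.4924 = 0.055 bits.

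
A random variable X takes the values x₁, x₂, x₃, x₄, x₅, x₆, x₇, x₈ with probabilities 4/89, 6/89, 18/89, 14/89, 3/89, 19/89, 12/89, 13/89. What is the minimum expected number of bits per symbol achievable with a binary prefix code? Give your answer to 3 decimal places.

2.809 bits/symbol

Repeatedly combine the two least-probable nodes; the expected code length is the sum of the merged weights.
merge 3/89 + 4/89 → 7/89
merge 6/89 + 7/89 → 13/89
merge 12/89 + 13/89 → 25/89
merge 13/89 + 14/89 → 27/89
merge 18/89 + 19/89 → 37/89
merge 25/89 + 27/89 → 52/89
merge 37/89 + 52/89 → 1
L = 7/89 + 13/89 + 25/89 + 27/89 + 37/89 + 52/89 + 1 = 250/89 ≈ 2.809 bits/symbol.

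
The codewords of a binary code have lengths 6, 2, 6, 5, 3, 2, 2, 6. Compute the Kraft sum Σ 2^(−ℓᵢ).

0.953125

With common denominator 2^6 = 64: Σ 2^(−ℓᵢ) = 1/64 + 16/64 + 1/64 + 2/64 + 8/64 + 16/64 + 16/64 + 1/64 = 61/64 = 0.953125.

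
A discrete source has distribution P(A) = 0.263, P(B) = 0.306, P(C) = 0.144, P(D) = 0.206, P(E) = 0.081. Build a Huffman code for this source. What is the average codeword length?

Repeatedly combine the two least-probable nodes; the expected code length is the sum of the merged weights.
merge 81/1000 + 18/125 → 9/40
merge 103/500 + 9/40 → 431/1000
merge 263/1000 + 153/500 → 569/1000
merge 431/1000 + 569/1000 → 1
L = 9/40 + 431/1000 + 569/1000 + 1 = 89/40 = 2.225 bits/symbol.

2.225 bits/symbol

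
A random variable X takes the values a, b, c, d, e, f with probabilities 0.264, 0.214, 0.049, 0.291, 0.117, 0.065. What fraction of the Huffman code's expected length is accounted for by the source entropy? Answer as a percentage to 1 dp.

Entropy H = −Σ p log₂ p ≈ 2.3332 bits.
Huffman merges: 49/1000+13/200→57/500; 57/500+117/1000→231/1000; 107/500+231/1000→89/200; 33/125+291/1000→111/200; 89/200+111/200→1. L = 469/200 ≈ 2.3450.
Efficiency = H/L = 2.3332/2.3450 = 99.5%.

99.5%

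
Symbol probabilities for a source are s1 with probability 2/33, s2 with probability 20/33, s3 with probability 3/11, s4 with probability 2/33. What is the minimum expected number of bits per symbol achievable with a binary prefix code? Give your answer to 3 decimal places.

1.515 bits/symbol

Repeatedly combine the two least-probable nodes; the expected code length is the sum of the merged weights.
merge 2/33 + 2/33 → 4/33
merge 4/33 + 3/11 → 13/33
merge 13/33 + 20/33 → 1
L = 4/33 + 13/33 + 1 = 50/33 ≈ 1.515 bits/symbol.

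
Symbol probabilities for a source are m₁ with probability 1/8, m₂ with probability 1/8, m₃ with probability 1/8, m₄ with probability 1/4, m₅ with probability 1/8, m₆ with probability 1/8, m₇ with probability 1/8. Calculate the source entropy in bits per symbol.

Each probability is a power of 1/2, so log₂(1/p) is an integer.
H = Σ p·log₂(1/p) = 1/8·3 + 1/8·3 + 1/8·3 + 1/4·2 + 1/8·3 + 1/8·3 + 1/8·3 = 2.75 bits.

2.75 bits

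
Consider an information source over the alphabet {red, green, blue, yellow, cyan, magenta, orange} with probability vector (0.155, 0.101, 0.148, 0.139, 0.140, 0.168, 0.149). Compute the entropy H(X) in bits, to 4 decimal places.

2.7933 bits

H = −Σ pᵢ log₂ pᵢ.
−0.155·log₂(0.155) = 0.4169
−0.101·log₂(0.101) = 0.3341
−0.148·log₂(0.148) = 0.4079
−0.139·log₂(0.139) = 0.3957
−0.140·log₂(0.140) = 0.3971
−0.168·log₂(0.168) = 0.4323
−0.149·log₂(0.149) = 0.4092
Sum ≈ 2.7933 → 2.7933 bits.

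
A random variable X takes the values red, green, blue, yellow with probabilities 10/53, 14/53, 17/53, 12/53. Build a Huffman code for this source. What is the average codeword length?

Repeatedly combine the two least-probable nodes; the expected code length is the sum of the merged weights.
merge 10/53 + 12/53 → 22/53
merge 14/53 + 17/53 → 31/53
merge 22/53 + 31/53 → 1
L = 22/53 + 31/53 + 1 = 2 bits/symbol.

2 bits/symbol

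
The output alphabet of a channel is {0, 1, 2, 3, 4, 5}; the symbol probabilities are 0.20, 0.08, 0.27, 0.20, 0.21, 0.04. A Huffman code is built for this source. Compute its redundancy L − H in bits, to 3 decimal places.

0.051 bits

Entropy H = −Σ p log₂ p ≈ 2.3889 bits.
Huffman merges: 1/25+2/25→3/25; 3/25+1/5→8/25; 1/5+21/100→41/100; 27/100+8/25→59/100; 41/100+59/100→1. L = 61/25 ≈ 2.4400.
L − H = 2.4400 − 2.3889 = 0.051 bits.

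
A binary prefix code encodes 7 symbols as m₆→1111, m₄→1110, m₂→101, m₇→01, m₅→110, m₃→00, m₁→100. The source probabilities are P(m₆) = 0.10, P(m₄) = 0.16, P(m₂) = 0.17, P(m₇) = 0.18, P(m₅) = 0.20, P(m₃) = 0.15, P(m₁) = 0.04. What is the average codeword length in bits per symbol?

L̄ = Σ pᵢ·ℓᵢ = 0.10·4 + 0.16·4 + 0.17·3 + 0.18·2 + 0.20·3 + 0.15·2 + 0.04·3 = 2.93 bits/symbol.

2.93 bits/symbol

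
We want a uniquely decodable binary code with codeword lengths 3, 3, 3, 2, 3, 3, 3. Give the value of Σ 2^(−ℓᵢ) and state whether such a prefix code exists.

1; yes

With common denominator 2^3 = 8: Σ 2^(−ℓᵢ) = 1/8 + 1/8 + 1/8 + 2/8 + 1/8 + 1/8 + 1/8 = 8/8 = 1.
Kraft's inequality requires Σ ≤ 1; here Σ = 1 ≤ 1, so such a prefix code exists.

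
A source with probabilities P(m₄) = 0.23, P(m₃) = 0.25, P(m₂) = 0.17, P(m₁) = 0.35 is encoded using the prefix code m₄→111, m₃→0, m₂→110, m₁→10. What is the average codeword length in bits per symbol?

2.15 bits/symbol

L̄ = Σ pᵢ·ℓᵢ = 0.23·3 + 0.25·1 + 0.17·3 + 0.35·2 = 2.15 bits/symbol.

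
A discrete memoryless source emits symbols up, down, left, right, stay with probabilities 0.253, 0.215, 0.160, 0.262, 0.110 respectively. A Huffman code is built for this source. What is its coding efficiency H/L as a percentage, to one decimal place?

Entropy H = −Σ p log₂ p ≈ 2.2580 bits.
Huffman merges: 11/100+4/25→27/100; 43/200+253/1000→117/250; 131/500+27/100→133/250; 117/250+133/250→1. L = 227/100 ≈ 2.2700.
Efficiency = H/L = 2.2580/2.2700 = 99.5%.

99.5%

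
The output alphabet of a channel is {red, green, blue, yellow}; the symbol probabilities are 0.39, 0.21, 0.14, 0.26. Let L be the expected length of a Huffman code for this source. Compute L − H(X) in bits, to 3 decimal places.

0.055 bits

Entropy H = −Σ p log₂ p ≈ 1.9050 bits.
Huffman merges: 7/50+21/100→7/20; 13/50+7/20→61/100; 39/100+61/100→1. L = 49/25 ≈ 1.9600.
L − H = 1.9600 − 1.9050 = 0.055 bits.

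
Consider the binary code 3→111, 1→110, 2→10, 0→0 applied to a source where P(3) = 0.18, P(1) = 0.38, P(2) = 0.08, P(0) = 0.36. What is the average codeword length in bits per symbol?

L̄ = Σ pᵢ·ℓᵢ = 0.18·3 + 0.38·3 + 0.08·2 + 0.36·1 = 2.2 bits/symbol.

2.2 bits/symbol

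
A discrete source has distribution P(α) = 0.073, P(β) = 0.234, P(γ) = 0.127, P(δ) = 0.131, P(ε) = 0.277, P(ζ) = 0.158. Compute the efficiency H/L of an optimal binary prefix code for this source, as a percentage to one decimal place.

Entropy H = −Σ p log₂ p ≈ 2.4618 bits.
Huffman merges: 73/1000+127/1000→1/5; 131/1000+79/500→289/1000; 1/5+117/500→217/500; 277/1000+289/1000→283/500; 217/500+283/500→1. L = 2489/1000 ≈ 2.4890.
Efficiency = H/L = 2.4618/2.4890 = 98.9%.

98.9%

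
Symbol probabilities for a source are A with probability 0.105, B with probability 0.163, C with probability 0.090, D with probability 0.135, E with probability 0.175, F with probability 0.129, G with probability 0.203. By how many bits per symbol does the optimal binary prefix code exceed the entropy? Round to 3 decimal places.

Entropy H = −Σ p log₂ p ≈ 2.7588 bits.
Huffman merges: 9/100+21/200→39/200; 129/1000+27/200→33/125; 163/1000+7/40→169/500; 39/200+203/1000→199/500; 33/125+169/500→301/500; 199/500+301/500→1. L = 2797/1000 ≈ 2.7970.
L − H = 2.7970 − 2.7588 = 0.038 bits.

0.038 bits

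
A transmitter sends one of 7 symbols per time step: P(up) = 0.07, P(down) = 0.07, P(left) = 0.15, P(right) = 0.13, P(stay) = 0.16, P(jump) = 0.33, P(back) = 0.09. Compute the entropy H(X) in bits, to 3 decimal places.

H = −Σ pᵢ log₂ pᵢ.
−0.07·log₂(0.07) = 0.2686
−0.07·log₂(0.07) = 0.2686
−0.15·log₂(0.15) = 0.4105
−0.13·log₂(0.13) = 0.3826
−0.16·log₂(0.16) = 0.4230
−0.33·log₂(0.33) = 0.5278
−0.09·log₂(0.09) = 0.3127
Sum ≈ 2.5938 → 2.594 bits.

2.594 bits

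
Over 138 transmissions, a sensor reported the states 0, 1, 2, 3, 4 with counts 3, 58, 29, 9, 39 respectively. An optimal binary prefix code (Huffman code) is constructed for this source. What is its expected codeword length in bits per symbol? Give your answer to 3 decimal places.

1.964 bits/symbol

Probabilities are the counts divided by 138.
Repeatedly combine the two least-probable nodes; the expected code length is the sum of the merged weights.
merge 1/46 + 3/46 → 2/23
merge 2/23 + 29/138 → 41/138
merge 13/46 + 41/138 → 40/69
merge 29/69 + 40/69 → 1
L = 2/23 + 41/138 + 40/69 + 1 = 271/138 ≈ 1.964 bits/symbol.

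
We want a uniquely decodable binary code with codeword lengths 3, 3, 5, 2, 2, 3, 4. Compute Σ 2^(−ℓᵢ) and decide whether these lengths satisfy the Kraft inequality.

With common denominator 2^5 = 32: Σ 2^(−ℓᵢ) = 4/32 + 4/32 + 1/32 + 8/32 + 8/32 + 4/32 + 2/32 = 31/32 = 0.96875.
Kraft's inequality requires Σ ≤ 1; here Σ = 0.96875 ≤ 1, so such a prefix code exists.

0.96875; yes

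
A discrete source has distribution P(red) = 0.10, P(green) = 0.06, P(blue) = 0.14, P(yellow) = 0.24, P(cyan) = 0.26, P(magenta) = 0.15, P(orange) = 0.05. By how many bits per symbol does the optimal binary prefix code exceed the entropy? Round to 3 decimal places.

Entropy H = −Σ p log₂ p ≈ 2.5989 bits.
Huffman merges: 1/20+3/50→11/100; 1/10+11/100→21/100; 7/50+3/20→29/100; 21/100+6/25→9/20; 13/50+29/100→11/20; 9/20+11/20→1. L = 261/100 ≈ 2.6100.
L − H = 2.6100 − 2.5989 = 0.011 bits.

0.011 bits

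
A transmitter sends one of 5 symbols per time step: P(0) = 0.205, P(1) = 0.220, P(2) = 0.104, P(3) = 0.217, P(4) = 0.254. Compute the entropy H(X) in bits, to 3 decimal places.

H = −Σ pᵢ log₂ pᵢ.
−0.205·log₂(0.205) = 0.4687
−0.220·log₂(0.220) = 0.4806
−0.104·log₂(0.104) = 0.3396
−0.217·log₂(0.217) = 0.4783
−0.254·log₂(0.254) = 0.5022
Sum ≈ 2.2694 → 2.269 bits.

2.269 bits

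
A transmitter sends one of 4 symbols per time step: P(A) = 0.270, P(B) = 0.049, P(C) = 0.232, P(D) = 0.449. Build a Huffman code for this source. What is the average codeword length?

Repeatedly combine the two least-probable nodes; the expected code length is the sum of the merged weights.
merge 49/1000 + 29/125 → 281/1000
merge 27/100 + 281/1000 → 551/1000
merge 449/1000 + 551/1000 → 1
L = 281/1000 + 551/1000 + 1 = 229/125 = 1.832 bits/symbol.

1.832 bits/symbol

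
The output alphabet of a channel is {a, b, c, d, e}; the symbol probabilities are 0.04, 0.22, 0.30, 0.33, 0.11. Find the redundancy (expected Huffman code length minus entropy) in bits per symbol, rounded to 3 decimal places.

0.084 bits

Entropy H = −Σ p log₂ p ≈ 2.0655 bits.
Huffman merges: 1/25+11/100→3/20; 3/20+11/50→37/100; 3/10+33/100→63/100; 37/100+63/100→1. L = 43/20 ≈ 2.1500.
L − H = 2.1500 − 2.0655 = 0.084 bits.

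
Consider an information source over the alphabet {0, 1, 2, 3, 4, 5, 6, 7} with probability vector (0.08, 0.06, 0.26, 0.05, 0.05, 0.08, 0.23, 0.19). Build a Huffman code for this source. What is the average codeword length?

Repeatedly combine the two least-probable nodes; the expected code length is the sum of the merged weights.
merge 1/20 + 1/20 → 1/10
merge 3/50 + 2/25 → 7/50
merge 2/25 + 1/10 → 9/50
merge 7/50 + 9/50 → 8/25
merge 19/100 + 23/100 → 21/50
merge 13/50 + 8/25 → 29/50
merge 21/50 + 29/50 → 1
L = 1/10 + 7/50 + 9/50 + 8/25 + 21/50 + 29/50 + 1 = 137/50 = 2.74 bits/symbol.

2.74 bits/symbol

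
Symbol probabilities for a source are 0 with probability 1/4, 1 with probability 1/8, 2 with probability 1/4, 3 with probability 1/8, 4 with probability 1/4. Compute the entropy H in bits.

2.25 bits

Each probability is a power of 1/2, so log₂(1/p) is an integer.
H = Σ p·log₂(1/p) = 1/4·2 + 1/8·3 + 1/4·2 + 1/8·3 + 1/4·2 = 2.25 bits.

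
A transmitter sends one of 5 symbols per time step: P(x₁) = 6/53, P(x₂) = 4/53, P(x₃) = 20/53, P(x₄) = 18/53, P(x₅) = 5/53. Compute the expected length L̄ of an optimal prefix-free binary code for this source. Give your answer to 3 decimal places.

2.075 bits/symbol

Repeatedly combine the two least-probable nodes; the expected code length is the sum of the merged weights.
merge 4/53 + 5/53 → 9/53
merge 6/53 + 9/53 → 15/53
merge 15/53 + 18/53 → 33/53
merge 20/53 + 33/53 → 1
L = 9/53 + 15/53 + 33/53 + 1 = 110/53 ≈ 2.075 bits/symbol.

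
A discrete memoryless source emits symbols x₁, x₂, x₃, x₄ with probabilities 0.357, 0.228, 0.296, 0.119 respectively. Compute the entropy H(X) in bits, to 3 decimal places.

1.902 bits

H = −Σ pᵢ log₂ pᵢ.
−0.357·log₂(0.357) = 0.5305
−0.228·log₂(0.228) = 0.4863
−0.296·log₂(0.296) = 0.5199
−0.119·log₂(0.119) = 0.3654
Sum ≈ 1.9021 → 1.902 bits.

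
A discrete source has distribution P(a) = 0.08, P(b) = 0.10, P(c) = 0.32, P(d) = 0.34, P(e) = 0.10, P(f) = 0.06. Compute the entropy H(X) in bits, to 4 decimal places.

H = −Σ pᵢ log₂ pᵢ.
−0.08·log₂(0.08) = 0.2915
−0.10·log₂(0.10) = 0.3322
−0.32·log₂(0.32) = 0.5260
−0.34·log₂(0.34) = 0.5292
−0.10·log₂(0.10) = 0.3322
−0.06·log₂(0.06) = 0.2435
Sum ≈ 2.2546 → 2.2546 bits.

2.2546 bits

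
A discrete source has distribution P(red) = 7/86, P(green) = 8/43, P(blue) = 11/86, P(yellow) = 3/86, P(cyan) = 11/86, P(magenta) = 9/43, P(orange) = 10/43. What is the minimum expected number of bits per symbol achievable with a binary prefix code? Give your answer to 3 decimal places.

Repeatedly combine the two least-probable nodes; the expected code length is the sum of the merged weights.
merge 3/86 + 7/86 → 5/43
merge 5/43 + 11/86 → 21/86
merge 11/86 + 8/43 → 27/86
merge 9/43 + 10/43 → 19/43
merge 21/86 + 27/86 → 24/43
merge 19/43 + 24/43 → 1
L = 5/43 + 21/86 + 27/86 + 19/43 + 24/43 + 1 = 115/43 ≈ 2.674 bits/symbol.

2.674 bits/symbol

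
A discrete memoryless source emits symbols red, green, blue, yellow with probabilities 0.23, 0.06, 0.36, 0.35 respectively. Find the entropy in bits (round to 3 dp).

1.792 bits

H = −Σ pᵢ log₂ pᵢ.
−0.23·log₂(0.23) = 0.4877
−0.06·log₂(0.06) = 0.2435
−0.36·log₂(0.36) = 0.5306
−0.35·log₂(0.35) = 0.5301
Sum ≈ 1.7919 → 1.792 bits.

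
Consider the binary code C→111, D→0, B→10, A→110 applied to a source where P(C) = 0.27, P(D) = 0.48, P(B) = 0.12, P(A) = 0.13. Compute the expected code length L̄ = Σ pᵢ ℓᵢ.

1.92 bits/symbol

L̄ = Σ pᵢ·ℓᵢ = 0.27·3 + 0.48·1 + 0.12·2 + 0.13·3 = 1.92 bits/symbol.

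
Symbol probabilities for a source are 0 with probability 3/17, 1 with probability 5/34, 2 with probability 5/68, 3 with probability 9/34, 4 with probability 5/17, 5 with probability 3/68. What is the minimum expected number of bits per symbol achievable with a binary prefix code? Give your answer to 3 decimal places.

Repeatedly combine the two least-probable nodes; the expected code length is the sum of the merged weights.
merge 3/68 + 5/68 → 2/17
merge 2/17 + 5/34 → 9/34
merge 3/17 + 9/34 → 15/34
merge 9/34 + 5/17 → 19/34
merge 15/34 + 19/34 → 1
L = 2/17 + 9/34 + 15/34 + 19/34 + 1 = 81/34 ≈ 2.382 bits/symbol.

2.382 bits/symbol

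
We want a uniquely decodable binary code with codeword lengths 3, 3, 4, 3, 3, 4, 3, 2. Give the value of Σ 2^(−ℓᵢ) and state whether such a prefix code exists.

1; yes

With common denominator 2^4 = 16: Σ 2^(−ℓᵢ) = 2/16 + 2/16 + 1/16 + 2/16 + 2/16 + 1/16 + 2/16 + 4/16 = 16/16 = 1.
Kraft's inequality requires Σ ≤ 1; here Σ = 1 ≤ 1, so such a prefix code exists.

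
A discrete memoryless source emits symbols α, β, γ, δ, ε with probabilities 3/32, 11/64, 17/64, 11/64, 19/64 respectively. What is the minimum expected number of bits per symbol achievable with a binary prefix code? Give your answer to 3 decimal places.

Repeatedly combine the two least-probable nodes; the expected code length is the sum of the merged weights.
merge 3/32 + 11/64 → 17/64
merge 11/64 + 17/64 → 7/16
merge 17/64 + 19/64 → 9/16
merge 7/16 + 9/16 → 1
L = 17/64 + 7/16 + 9/16 + 1 = 145/64 ≈ 2.266 bits/symbol.

2.266 bits/symbol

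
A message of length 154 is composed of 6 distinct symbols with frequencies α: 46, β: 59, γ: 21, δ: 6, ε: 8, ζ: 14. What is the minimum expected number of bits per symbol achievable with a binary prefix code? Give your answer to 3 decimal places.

2.208 bits/symbol

Probabilities are the counts divided by 154.
Repeatedly combine the two least-probable nodes; the expected code length is the sum of the merged weights.
merge 3/77 + 4/77 → 1/11
merge 1/11 + 1/11 → 2/11
merge 3/22 + 2/11 → 7/22
merge 23/77 + 7/22 → 95/154
merge 59/154 + 95/154 → 1
L = 1/11 + 2/11 + 7/22 + 95/154 + 1 = 170/77 ≈ 2.208 bits/symbol.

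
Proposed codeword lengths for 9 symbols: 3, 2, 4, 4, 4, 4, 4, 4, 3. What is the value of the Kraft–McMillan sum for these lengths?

0.875

With common denominator 2^4 = 16: Σ 2^(−ℓᵢ) = 2/16 + 4/16 + 1/16 + 1/16 + 1/16 + 1/16 + 1/16 + 1/16 + 2/16 = 14/16 = 0.875.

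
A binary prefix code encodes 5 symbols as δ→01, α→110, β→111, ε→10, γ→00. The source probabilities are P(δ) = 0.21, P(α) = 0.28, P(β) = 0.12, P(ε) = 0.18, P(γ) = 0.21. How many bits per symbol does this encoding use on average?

2.4 bits/symbol

L̄ = Σ pᵢ·ℓᵢ = 0.21·2 + 0.28·3 + 0.12·3 + 0.18·2 + 0.21·2 = 2.4 bits/symbol.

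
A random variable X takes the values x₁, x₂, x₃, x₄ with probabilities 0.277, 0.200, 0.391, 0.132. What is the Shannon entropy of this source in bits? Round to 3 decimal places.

1.893 bits

H = −Σ pᵢ log₂ pᵢ.
−0.277·log₂(0.277) = 0.5130
−0.200·log₂(0.200) = 0.4644
−0.391·log₂(0.391) = 0.5297
−0.132·log₂(0.132) = 0.3856
Sum ≈ 1.8927 → 1.893 bits.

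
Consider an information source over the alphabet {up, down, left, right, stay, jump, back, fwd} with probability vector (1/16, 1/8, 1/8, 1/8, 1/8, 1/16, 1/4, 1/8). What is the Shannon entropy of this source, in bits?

Each probability is a power of 1/2, so log₂(1/p) is an integer.
H = Σ p·log₂(1/p) = 1/16·4 + 1/8·3 + 1/8·3 + 1/8·3 + 1/8·3 + 1/16·4 + 1/4·2 + 1/8·3 = 2.875 bits.

2.875 bits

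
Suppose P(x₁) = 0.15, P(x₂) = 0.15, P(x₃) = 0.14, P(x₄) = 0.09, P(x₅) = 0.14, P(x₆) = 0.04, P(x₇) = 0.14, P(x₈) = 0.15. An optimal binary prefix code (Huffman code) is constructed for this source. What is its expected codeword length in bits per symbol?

Repeatedly combine the two least-probable nodes; the expected code length is the sum of the merged weights.
merge 1/25 + 9/100 → 13/100
merge 13/100 + 7/50 → 27/100
merge 7/50 + 7/50 → 7/25
merge 3/20 + 3/20 → 3/10
merge 3/20 + 27/100 → 21/50
merge 7/25 + 3/10 → 29/50
merge 21/50 + 29/50 → 1
L = 13/100 + 27/100 + 7/25 + 3/10 + 21/50 + 29/50 + 1 = 149/50 = 2.98 bits/symbol.

2.98 bits/symbol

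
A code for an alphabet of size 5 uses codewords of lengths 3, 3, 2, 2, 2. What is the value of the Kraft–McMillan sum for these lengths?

With common denominator 2^3 = 8: Σ 2^(−ℓᵢ) = 1/8 + 1/8 + 2/8 + 2/8 + 2/8 = 8/8 = 1.

1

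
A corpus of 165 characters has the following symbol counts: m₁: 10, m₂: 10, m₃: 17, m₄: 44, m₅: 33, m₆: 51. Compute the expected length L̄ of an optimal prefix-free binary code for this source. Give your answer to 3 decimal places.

Probabilities are the counts divided by 165.
Repeatedly combine the two least-probable nodes; the expected code length is the sum of the merged weights.
merge 2/33 + 2/33 → 4/33
merge 17/165 + 4/33 → 37/165
merge 1/5 + 37/165 → 14/33
merge 4/15 + 17/55 → 19/33
merge 14/33 + 19/33 → 1
L = 4/33 + 37/165 + 14/33 + 19/33 + 1 = 129/55 ≈ 2.345 bits/symbol.

2.345 bits/symbol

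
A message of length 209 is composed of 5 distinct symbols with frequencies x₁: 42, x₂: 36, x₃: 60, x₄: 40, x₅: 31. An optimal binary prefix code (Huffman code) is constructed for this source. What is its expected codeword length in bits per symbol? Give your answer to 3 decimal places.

Probabilities are the counts divided by 209.
Repeatedly combine the two least-probable nodes; the expected code length is the sum of the merged weights.
merge 31/209 + 36/209 → 67/209
merge 40/209 + 42/209 → 82/209
merge 60/209 + 67/209 → 127/209
merge 82/209 + 127/209 → 1
L = 67/209 + 82/209 + 127/209 + 1 = 485/209 ≈ 2.321 bits/symbol.

2.321 bits/symbol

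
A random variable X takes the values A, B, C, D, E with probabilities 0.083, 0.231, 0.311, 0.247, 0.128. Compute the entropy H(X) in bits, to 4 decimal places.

H = −Σ pᵢ log₂ pᵢ.
−0.083·log₂(0.083) = 0.2980
−0.231·log₂(0.231) = 0.4883
−0.311·log₂(0.311) = 0.5240
−0.247·log₂(0.247) = 0.4983
−0.128·log₂(0.128) = 0.3796
Sum ≈ 2.1883 → 2.1883 bits.

2.1883 bits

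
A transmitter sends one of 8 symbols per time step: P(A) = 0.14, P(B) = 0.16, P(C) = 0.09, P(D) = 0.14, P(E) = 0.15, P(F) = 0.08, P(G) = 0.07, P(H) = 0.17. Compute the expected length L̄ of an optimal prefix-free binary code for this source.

2.98 bits/symbol

Repeatedly combine the two least-probable nodes; the expected code length is the sum of the merged weights.
merge 7/100 + 2/25 → 3/20
merge 9/100 + 7/50 → 23/100
merge 7/50 + 3/20 → 29/100
merge 3/20 + 4/25 → 31/100
merge 17/100 + 23/100 → 2/5
merge 29/100 + 31/100 → 3/5
merge 2/5 + 3/5 → 1
L = 3/20 + 23/100 + 29/100 + 31/100 + 2/5 + 3/5 + 1 = 149/50 = 2.98 bits/symbol.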